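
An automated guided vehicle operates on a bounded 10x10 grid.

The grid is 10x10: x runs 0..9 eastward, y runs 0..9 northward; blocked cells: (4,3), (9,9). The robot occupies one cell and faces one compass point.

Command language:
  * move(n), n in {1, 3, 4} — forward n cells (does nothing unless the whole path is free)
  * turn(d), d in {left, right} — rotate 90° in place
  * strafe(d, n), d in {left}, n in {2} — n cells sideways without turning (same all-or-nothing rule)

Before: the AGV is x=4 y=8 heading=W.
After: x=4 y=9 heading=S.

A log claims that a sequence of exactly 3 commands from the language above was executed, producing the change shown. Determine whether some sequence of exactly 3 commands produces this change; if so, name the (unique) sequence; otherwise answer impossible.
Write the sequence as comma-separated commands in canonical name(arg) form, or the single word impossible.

impossible

every 3-command combo misses the target.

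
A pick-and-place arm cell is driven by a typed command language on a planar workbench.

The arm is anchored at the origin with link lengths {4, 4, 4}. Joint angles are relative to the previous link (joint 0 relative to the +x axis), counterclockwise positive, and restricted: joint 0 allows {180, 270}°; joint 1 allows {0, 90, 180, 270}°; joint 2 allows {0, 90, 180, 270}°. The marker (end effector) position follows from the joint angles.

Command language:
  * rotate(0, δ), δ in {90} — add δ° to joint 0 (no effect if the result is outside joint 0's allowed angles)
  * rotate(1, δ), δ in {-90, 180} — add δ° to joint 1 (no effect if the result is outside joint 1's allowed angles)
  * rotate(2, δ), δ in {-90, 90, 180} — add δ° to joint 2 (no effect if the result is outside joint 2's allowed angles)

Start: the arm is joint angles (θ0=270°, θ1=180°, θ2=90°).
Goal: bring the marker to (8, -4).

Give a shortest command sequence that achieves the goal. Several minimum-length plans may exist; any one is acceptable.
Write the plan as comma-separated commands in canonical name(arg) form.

rotate(1, -90), rotate(2, -90)

from: joint angles (θ0=270°, θ1=180°, θ2=90°)
[1] after rotate(1, -90): joint angles (θ0=270°, θ1=90°, θ2=90°)
[2] after rotate(2, -90): joint angles (θ0=270°, θ1=90°, θ2=0°)
no 1-step plan works, so 2 is optimal.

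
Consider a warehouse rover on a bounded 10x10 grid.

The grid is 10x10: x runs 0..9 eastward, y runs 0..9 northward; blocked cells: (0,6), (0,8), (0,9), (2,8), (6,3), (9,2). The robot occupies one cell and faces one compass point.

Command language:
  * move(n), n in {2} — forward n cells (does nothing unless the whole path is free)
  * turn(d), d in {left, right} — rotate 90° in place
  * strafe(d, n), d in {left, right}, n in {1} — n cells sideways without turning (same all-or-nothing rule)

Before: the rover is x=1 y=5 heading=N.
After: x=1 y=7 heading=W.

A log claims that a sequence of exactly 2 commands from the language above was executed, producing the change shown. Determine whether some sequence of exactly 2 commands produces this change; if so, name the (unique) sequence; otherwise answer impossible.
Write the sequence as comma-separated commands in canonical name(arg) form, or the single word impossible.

key: position moved to (1,7) AND the heading swung to W — translation plus rotation needed
initial: x=1 y=5 heading=N
[1] after move(2): x=1 y=7 heading=N
[2] after turn(left): x=1 y=7 heading=W
all 25 alternatives checked — unique.

move(2), turn(left)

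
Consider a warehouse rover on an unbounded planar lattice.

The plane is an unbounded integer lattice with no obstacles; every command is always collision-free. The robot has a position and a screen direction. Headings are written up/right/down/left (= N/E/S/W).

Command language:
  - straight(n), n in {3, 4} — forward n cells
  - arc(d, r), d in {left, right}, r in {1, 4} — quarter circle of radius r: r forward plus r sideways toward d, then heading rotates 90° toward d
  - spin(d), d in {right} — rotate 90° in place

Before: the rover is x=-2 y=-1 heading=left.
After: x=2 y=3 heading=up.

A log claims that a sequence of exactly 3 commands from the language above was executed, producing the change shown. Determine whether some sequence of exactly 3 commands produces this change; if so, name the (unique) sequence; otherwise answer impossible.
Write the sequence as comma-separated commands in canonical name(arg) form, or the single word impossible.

spin(right), spin(right), arc(left, 4)

key: cell and facing (now N) both changed — the 3 commands mix motion and turning
from: x=-2 y=-1 heading=left
1. spin(right) → x=-2 y=-1 heading=up
2. spin(right) → x=-2 y=-1 heading=right
3. arc(left, 4) → x=2 y=3 heading=up
no rival 3-sequence matches.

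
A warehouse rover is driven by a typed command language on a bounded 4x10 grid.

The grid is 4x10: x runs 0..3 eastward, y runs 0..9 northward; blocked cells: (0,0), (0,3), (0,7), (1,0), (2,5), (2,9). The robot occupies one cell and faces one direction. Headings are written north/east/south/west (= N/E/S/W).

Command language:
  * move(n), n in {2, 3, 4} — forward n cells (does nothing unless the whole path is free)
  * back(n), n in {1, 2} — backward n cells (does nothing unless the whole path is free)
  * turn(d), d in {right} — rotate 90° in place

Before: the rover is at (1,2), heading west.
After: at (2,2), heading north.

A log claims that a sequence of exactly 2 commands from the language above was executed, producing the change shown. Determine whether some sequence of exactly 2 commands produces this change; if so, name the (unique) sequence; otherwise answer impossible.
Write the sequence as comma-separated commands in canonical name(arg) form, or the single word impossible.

key: position moved to (2,2) AND the heading swung to N — translation plus rotation needed
begin: at (1,2), heading west
t=1 back(1) ⇒ at (2,2), heading west
t=2 turn(right) ⇒ at (2,2), heading north
no other 2-command option fits: unique.

back(1), turn(right)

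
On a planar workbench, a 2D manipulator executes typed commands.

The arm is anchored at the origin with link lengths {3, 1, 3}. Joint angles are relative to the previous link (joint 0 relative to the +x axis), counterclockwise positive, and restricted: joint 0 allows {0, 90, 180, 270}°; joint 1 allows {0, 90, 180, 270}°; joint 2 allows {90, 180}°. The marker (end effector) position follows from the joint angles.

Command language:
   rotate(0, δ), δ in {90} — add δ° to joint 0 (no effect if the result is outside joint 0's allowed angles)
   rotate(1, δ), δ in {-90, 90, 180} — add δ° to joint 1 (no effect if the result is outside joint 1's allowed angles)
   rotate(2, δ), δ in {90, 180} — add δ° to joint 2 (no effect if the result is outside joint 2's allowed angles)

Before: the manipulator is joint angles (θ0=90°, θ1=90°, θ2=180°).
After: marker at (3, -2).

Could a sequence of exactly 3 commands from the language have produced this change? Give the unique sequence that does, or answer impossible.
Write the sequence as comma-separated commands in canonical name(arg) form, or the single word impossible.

from: joint angles (θ0=90°, θ1=90°, θ2=180°)
1. rotate(0, 90) → joint angles (θ0=180°, θ1=90°, θ2=180°)
2. rotate(0, 90) → joint angles (θ0=270°, θ1=90°, θ2=180°)
3. rotate(0, 90) → joint angles (θ0=0°, θ1=90°, θ2=180°)
all 216 alternatives checked — unique.

rotate(0, 90), rotate(0, 90), rotate(0, 90)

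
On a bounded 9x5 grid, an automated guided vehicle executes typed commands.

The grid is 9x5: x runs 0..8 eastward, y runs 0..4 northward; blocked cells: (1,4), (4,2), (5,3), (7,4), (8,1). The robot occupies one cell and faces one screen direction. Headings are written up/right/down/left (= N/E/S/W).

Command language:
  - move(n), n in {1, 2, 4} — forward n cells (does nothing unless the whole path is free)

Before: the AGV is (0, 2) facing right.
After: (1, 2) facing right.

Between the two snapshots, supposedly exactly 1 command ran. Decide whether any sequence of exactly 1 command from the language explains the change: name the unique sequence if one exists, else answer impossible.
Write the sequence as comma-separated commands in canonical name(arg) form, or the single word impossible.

move(1)

key: still facing E — the one step turns nothing
initial: (0, 2) facing right
[1] after move(1): (1, 2) facing right
no rival 1-sequence matches.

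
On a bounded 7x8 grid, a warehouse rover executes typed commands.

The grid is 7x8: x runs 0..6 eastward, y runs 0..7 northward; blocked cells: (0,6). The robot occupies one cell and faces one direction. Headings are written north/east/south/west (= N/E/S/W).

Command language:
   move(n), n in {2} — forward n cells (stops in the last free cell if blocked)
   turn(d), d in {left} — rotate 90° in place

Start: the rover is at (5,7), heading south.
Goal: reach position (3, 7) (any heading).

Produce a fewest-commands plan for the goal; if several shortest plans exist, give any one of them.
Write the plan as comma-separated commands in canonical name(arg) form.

turn(left), turn(left), turn(left), move(2)

t0: at (5,7), heading south
t=1 turn(left) ⇒ at (5,7), heading east
t=2 turn(left) ⇒ at (5,7), heading north
t=3 turn(left) ⇒ at (5,7), heading west
t=4 move(2) ⇒ at (3,7), heading west
shorter routes all fall short; 4 is best.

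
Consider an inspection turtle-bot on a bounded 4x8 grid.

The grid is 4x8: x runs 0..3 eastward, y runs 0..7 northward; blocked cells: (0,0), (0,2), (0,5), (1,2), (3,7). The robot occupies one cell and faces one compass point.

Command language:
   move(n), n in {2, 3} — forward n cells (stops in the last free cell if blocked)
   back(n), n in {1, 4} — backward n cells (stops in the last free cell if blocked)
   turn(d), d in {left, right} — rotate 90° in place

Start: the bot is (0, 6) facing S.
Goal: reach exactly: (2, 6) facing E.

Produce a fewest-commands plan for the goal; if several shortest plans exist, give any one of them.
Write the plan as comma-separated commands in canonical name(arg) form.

initial: (0, 6) facing S
step 1 (turn(left)): (0, 6) facing E
step 2 (move(2)): (2, 6) facing E
nothing shorter than 2 reaches the goal.

turn(left), move(2)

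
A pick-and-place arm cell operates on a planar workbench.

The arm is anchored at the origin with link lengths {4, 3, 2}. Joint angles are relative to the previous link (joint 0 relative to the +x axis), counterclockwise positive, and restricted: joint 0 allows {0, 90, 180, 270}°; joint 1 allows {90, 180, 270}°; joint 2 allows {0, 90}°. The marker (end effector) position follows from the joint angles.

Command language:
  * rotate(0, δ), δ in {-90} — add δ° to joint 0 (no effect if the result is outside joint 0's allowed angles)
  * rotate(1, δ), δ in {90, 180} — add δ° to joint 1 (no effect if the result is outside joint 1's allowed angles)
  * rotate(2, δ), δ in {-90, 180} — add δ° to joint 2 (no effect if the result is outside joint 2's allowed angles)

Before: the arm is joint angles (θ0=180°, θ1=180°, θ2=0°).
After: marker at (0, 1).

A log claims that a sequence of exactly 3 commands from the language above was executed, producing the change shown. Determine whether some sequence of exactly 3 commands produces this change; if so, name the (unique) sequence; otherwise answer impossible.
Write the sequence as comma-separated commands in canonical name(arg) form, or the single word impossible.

t0: joint angles (θ0=180°, θ1=180°, θ2=0°)
[1] after rotate(0, -90): joint angles (θ0=90°, θ1=180°, θ2=0°)
[2] after rotate(0, -90): joint angles (θ0=0°, θ1=180°, θ2=0°)
[3] after rotate(0, -90): joint angles (θ0=270°, θ1=180°, θ2=0°)
no rival 3-sequence matches.

rotate(0, -90), rotate(0, -90), rotate(0, -90)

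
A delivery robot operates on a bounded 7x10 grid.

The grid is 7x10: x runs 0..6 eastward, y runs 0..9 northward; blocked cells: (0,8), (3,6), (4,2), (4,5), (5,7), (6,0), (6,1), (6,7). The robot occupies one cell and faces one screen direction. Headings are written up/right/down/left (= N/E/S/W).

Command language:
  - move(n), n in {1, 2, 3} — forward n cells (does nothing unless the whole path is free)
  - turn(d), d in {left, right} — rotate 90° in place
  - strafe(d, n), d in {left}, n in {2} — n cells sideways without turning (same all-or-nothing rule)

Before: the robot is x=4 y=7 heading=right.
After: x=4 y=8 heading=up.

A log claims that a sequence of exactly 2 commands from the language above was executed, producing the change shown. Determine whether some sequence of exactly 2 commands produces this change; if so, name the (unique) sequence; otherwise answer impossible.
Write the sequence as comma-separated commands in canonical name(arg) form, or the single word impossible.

key: cell and facing (now N) both changed — the 2 commands mix motion and turning
t0: x=4 y=7 heading=right
step 1 (turn(left)): x=4 y=7 heading=up
step 2 (move(1)): x=4 y=8 heading=up
no other 2-command option fits: unique.

turn(left), move(1)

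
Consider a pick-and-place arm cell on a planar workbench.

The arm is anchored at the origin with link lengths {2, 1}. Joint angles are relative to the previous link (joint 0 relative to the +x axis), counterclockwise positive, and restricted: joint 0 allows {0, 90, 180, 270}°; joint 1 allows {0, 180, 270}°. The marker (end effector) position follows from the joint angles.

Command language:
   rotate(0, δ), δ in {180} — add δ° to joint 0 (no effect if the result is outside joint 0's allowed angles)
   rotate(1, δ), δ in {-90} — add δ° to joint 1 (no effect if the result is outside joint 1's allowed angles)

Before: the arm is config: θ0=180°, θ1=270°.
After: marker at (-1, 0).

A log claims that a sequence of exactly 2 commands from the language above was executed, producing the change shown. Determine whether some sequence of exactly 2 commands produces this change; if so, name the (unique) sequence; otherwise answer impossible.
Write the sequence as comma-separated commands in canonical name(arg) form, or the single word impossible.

rotate(1, -90), rotate(1, -90)

t0: config: θ0=180°, θ1=270°
step 1 (rotate(1, -90)): config: θ0=180°, θ1=180°
step 2 (rotate(1, -90)): config: θ0=180°, θ1=180°
all 4 alternatives checked — unique.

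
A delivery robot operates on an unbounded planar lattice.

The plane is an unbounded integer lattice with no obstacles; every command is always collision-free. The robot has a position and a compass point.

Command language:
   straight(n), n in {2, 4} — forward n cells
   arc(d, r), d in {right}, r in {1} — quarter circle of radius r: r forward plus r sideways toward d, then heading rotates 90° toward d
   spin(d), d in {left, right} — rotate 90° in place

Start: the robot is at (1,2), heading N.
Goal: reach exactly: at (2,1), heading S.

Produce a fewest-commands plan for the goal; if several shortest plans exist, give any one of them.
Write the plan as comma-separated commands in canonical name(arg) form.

spin(right), arc(right, 1)

initial: at (1,2), heading N
t=1 spin(right) ⇒ at (1,2), heading E
t=2 arc(right, 1) ⇒ at (2,1), heading S
shorter routes all fall short; 2 is best.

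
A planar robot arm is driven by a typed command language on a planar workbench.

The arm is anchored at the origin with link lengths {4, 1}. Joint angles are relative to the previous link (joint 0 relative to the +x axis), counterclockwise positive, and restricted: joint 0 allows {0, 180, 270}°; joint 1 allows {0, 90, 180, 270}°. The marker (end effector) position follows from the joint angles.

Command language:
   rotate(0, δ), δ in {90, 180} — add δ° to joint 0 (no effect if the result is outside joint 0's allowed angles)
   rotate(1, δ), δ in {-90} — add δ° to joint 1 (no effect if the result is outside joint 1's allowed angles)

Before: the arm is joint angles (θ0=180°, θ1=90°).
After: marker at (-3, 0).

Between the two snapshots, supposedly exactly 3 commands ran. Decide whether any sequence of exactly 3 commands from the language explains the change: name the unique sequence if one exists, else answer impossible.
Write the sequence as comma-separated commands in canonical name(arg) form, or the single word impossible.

rotate(1, -90), rotate(1, -90), rotate(1, -90)

t0: joint angles (θ0=180°, θ1=90°)
t=1 rotate(1, -90) ⇒ joint angles (θ0=180°, θ1=0°)
t=2 rotate(1, -90) ⇒ joint angles (θ0=180°, θ1=270°)
t=3 rotate(1, -90) ⇒ joint angles (θ0=180°, θ1=180°)
no rival 3-sequence matches.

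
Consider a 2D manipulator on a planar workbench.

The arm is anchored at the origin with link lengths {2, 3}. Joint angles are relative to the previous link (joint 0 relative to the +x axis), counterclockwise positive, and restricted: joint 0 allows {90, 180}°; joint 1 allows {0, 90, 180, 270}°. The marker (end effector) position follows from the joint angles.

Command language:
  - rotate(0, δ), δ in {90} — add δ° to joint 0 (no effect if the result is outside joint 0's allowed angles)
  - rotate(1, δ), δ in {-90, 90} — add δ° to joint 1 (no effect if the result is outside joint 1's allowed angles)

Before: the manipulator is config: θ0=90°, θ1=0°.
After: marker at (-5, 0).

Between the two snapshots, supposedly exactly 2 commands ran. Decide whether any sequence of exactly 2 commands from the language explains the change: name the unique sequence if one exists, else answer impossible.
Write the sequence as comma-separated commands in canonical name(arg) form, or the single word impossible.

start: config: θ0=90°, θ1=0°
t=1 rotate(0, 90) ⇒ config: θ0=180°, θ1=0°
t=2 rotate(0, 90) ⇒ config: θ0=180°, θ1=0°
all 9 alternatives checked — unique.

rotate(0, 90), rotate(0, 90)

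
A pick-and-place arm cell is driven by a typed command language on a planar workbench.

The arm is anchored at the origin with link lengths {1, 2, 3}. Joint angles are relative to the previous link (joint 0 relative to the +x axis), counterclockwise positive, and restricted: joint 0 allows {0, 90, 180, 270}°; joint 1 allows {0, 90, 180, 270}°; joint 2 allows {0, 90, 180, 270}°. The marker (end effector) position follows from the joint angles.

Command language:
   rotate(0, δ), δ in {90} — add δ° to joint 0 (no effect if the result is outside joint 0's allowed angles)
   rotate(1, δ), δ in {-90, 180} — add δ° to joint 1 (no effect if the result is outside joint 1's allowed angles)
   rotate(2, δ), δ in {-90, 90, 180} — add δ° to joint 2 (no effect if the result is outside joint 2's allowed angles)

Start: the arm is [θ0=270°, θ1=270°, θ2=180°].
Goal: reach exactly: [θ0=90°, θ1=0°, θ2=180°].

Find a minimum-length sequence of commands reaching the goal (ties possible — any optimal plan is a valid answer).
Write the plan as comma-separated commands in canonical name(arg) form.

rotate(1, 180), rotate(1, -90), rotate(0, 90), rotate(0, 90)

start: [θ0=270°, θ1=270°, θ2=180°]
1. rotate(1, 180) → [θ0=270°, θ1=90°, θ2=180°]
2. rotate(1, -90) → [θ0=270°, θ1=0°, θ2=180°]
3. rotate(0, 90) → [θ0=0°, θ1=0°, θ2=180°]
4. rotate(0, 90) → [θ0=90°, θ1=0°, θ2=180°]
no 3-step plan works, so 4 is optimal.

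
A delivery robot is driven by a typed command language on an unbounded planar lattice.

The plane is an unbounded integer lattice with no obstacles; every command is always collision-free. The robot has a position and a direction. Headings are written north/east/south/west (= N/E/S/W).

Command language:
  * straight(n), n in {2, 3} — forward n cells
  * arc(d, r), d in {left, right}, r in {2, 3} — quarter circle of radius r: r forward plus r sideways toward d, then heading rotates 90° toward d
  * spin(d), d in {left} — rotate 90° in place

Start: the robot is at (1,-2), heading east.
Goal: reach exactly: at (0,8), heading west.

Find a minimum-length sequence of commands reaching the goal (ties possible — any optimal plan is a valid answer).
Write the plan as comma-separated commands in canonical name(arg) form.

arc(left, 2), straight(2), straight(3), arc(left, 3)

begin: at (1,-2), heading east
t=1 arc(left, 2) ⇒ at (3,0), heading north
t=2 straight(2) ⇒ at (3,2), heading north
t=3 straight(3) ⇒ at (3,5), heading north
t=4 arc(left, 3) ⇒ at (0,8), heading west
shorter routes all fall short; 4 is best.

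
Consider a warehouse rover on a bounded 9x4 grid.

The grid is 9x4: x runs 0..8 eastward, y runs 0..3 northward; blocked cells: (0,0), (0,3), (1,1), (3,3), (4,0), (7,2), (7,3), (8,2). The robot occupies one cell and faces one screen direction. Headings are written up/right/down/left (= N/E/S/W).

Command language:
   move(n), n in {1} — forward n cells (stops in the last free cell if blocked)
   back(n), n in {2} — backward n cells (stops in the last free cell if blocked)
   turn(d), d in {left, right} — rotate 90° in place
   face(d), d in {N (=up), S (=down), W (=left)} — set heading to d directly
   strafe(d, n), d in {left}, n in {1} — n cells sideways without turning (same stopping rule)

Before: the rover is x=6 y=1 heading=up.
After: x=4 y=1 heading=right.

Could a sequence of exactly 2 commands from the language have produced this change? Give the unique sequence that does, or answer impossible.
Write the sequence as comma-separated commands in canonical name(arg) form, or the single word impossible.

turn(right), back(2)

key: running back(2) before turn(right) would end elsewhere — order is forced
initial: x=6 y=1 heading=up
step 1 (turn(right)): x=6 y=1 heading=right
step 2 (back(2)): x=4 y=1 heading=right
no other 2-command option fits: unique.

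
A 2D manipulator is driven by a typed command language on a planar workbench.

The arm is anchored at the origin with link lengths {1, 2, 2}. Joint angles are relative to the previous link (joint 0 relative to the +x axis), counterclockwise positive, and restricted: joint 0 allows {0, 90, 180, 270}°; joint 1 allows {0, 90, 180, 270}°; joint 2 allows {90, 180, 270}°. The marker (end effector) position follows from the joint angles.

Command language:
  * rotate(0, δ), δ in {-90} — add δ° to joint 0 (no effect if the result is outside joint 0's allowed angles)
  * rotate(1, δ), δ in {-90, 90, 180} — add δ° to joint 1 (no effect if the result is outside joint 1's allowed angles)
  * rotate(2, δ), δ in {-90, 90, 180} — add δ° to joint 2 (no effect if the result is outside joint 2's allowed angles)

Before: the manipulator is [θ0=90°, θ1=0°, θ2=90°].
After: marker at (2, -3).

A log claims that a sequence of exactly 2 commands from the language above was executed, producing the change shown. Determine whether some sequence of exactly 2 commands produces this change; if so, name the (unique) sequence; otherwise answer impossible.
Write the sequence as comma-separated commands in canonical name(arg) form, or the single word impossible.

rotate(0, -90), rotate(0, -90)

start: [θ0=90°, θ1=0°, θ2=90°]
t=1 rotate(0, -90) ⇒ [θ0=0°, θ1=0°, θ2=90°]
t=2 rotate(0, -90) ⇒ [θ0=270°, θ1=0°, θ2=90°]
no rival 2-sequence matches.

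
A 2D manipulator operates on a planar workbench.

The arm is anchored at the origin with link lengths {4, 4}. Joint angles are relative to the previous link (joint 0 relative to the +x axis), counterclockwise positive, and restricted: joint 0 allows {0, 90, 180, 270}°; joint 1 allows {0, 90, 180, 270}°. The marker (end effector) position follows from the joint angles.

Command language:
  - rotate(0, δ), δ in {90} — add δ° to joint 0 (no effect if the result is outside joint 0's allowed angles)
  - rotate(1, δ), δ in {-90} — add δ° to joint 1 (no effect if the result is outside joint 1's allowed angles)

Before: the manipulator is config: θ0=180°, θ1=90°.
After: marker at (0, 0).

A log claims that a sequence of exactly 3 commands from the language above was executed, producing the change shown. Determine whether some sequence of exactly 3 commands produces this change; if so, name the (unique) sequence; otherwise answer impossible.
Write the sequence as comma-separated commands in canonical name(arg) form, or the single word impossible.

start: config: θ0=180°, θ1=90°
t=1 rotate(1, -90) ⇒ config: θ0=180°, θ1=0°
t=2 rotate(1, -90) ⇒ config: θ0=180°, θ1=270°
t=3 rotate(1, -90) ⇒ config: θ0=180°, θ1=180°
no rival 3-sequence matches.

rotate(1, -90), rotate(1, -90), rotate(1, -90)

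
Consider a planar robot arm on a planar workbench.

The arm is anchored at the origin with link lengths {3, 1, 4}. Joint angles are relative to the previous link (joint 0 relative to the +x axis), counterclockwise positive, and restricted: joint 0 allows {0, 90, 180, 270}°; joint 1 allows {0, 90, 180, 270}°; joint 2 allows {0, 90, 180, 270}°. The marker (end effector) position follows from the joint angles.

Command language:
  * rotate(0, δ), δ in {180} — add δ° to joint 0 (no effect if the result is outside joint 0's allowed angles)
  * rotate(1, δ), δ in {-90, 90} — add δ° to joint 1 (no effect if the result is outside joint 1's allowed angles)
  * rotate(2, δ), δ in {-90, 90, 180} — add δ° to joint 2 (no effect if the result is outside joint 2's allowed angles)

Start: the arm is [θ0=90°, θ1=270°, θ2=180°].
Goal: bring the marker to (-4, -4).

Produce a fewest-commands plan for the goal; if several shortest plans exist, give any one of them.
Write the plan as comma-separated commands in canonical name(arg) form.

begin: [θ0=90°, θ1=270°, θ2=180°]
t=1 rotate(2, 90) ⇒ [θ0=90°, θ1=270°, θ2=270°]
t=2 rotate(1, 90) ⇒ [θ0=90°, θ1=0°, θ2=270°]
t=3 rotate(0, 180) ⇒ [θ0=270°, θ1=0°, θ2=270°]
nothing shorter than 3 reaches the goal.

rotate(2, 90), rotate(1, 90), rotate(0, 180)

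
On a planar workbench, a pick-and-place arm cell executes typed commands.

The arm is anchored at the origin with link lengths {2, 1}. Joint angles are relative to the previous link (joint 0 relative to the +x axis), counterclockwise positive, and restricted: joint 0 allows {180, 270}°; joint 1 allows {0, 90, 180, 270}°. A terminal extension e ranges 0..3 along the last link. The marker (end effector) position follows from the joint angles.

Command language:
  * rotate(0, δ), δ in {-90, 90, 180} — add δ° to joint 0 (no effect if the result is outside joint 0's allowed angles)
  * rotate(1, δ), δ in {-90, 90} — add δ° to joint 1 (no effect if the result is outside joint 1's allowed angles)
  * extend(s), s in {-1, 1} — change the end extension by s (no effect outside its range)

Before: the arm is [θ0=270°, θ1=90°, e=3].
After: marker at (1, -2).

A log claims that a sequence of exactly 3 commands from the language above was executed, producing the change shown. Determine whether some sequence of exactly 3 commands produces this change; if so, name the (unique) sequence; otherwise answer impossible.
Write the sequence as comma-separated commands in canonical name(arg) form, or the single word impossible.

extend(-1), extend(-1), extend(-1)

t0: [θ0=270°, θ1=90°, e=3]
t=1 extend(-1) ⇒ [θ0=270°, θ1=90°, e=2]
t=2 extend(-1) ⇒ [θ0=270°, θ1=90°, e=1]
t=3 extend(-1) ⇒ [θ0=270°, θ1=90°, e=0]
uniquely the one of 343 3-step routes that fits.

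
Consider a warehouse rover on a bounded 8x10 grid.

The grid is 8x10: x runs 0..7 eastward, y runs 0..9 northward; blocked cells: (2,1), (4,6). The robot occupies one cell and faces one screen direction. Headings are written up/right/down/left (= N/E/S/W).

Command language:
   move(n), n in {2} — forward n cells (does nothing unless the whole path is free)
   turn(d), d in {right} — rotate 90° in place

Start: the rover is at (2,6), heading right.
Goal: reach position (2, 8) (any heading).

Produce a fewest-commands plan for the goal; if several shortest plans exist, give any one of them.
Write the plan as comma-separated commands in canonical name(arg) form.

begin: at (2,6), heading right
[1] after turn(right): at (2,6), heading down
[2] after turn(right): at (2,6), heading left
[3] after turn(right): at (2,6), heading up
[4] after move(2): at (2,8), heading up
nothing shorter than 4 reaches the goal.

turn(right), turn(right), turn(right), move(2)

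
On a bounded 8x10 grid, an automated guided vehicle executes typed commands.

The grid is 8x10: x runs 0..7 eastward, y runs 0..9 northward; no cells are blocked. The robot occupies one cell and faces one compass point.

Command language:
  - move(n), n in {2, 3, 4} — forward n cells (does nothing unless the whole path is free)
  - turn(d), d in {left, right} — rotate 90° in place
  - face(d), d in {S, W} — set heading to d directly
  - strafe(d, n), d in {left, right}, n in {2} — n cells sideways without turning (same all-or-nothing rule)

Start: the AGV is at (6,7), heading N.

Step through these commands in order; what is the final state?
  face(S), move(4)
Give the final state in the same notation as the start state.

at (6,3), heading S

t0: at (6,7), heading N
[1] after face(S): at (6,7), heading S
[2] after move(4): at (6,3), heading S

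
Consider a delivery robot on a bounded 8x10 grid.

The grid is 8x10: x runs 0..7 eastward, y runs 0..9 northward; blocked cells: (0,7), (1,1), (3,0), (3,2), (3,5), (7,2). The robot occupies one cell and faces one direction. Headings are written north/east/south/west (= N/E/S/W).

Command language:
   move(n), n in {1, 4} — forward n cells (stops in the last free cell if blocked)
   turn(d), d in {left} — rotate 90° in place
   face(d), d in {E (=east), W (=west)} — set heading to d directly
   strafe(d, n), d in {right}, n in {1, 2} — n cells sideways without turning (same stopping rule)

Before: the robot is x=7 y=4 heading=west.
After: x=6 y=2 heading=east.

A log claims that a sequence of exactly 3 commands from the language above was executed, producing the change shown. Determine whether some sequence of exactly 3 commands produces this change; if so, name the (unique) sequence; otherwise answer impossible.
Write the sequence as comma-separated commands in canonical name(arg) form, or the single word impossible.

key: position moved to (6,2) AND the heading swung to E — translation plus rotation needed
start: x=7 y=4 heading=west
[1] after move(1): x=6 y=4 heading=west
[2] after face(E): x=6 y=4 heading=east
[3] after strafe(right, 2): x=6 y=2 heading=east
all 343 alternatives checked — unique.

move(1), face(E), strafe(right, 2)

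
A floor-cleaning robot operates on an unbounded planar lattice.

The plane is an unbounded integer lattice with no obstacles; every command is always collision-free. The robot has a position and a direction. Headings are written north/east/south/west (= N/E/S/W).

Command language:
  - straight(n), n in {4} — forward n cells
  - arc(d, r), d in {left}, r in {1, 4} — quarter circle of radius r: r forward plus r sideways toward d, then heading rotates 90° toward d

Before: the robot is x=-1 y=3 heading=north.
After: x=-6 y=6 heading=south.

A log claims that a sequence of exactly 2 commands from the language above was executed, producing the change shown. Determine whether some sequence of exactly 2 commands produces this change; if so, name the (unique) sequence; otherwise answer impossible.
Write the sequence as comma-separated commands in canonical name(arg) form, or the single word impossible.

key: order matters: swapping arc(left, 4) and arc(left, 1) lands elsewhere
t0: x=-1 y=3 heading=north
1. arc(left, 4) → x=-5 y=7 heading=west
2. arc(left, 1) → x=-6 y=6 heading=south
no rival 2-sequence matches.

arc(left, 4), arc(left, 1)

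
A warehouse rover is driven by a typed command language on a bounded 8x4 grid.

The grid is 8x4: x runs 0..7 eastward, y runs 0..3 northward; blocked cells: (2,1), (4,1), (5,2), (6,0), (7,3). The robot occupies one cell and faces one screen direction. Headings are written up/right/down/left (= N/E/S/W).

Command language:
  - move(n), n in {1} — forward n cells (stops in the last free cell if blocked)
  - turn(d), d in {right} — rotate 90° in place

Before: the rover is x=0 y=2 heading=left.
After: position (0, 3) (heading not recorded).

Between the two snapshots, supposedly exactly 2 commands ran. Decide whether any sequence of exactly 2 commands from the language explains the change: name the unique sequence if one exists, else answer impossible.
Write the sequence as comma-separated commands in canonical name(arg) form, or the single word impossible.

key: order matters: swapping turn(right) and move(1) lands elsewhere
begin: x=0 y=2 heading=left
[1] after turn(right): x=0 y=2 heading=up
[2] after move(1): x=0 y=3 heading=up
no other 2-command option fits: unique.

turn(right), move(1)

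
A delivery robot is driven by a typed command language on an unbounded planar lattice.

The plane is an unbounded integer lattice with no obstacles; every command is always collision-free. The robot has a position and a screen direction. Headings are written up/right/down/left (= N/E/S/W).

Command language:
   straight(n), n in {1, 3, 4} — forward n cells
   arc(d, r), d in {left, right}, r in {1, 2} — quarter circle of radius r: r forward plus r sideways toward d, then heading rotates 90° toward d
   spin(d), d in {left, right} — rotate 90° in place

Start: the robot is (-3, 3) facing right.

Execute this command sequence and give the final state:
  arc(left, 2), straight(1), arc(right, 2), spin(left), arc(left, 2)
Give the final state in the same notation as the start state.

t0: (-3, 3) facing right
step 1 (arc(left, 2)): (-1, 5) facing up
step 2 (straight(1)): (-1, 6) facing up
step 3 (arc(right, 2)): (1, 8) facing right
step 4 (spin(left)): (1, 8) facing up
step 5 (arc(left, 2)): (-1, 10) facing left

(-1, 10) facing left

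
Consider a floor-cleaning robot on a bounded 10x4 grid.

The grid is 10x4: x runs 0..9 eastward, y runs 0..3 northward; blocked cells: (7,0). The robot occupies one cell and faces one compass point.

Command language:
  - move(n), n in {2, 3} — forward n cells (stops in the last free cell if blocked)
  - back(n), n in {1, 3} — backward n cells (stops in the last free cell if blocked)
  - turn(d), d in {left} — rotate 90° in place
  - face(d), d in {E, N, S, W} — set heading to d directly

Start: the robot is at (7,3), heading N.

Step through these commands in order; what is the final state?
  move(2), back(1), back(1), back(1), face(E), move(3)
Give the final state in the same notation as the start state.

at (9,1), heading E

from: at (7,3), heading N
1. move(2) → at (7,3), heading N
2. back(1) → at (7,2), heading N
3. back(1) → at (7,1), heading N
4. back(1) → at (7,1), heading N
5. face(E) → at (7,1), heading E
6. move(3) → at (9,1), heading E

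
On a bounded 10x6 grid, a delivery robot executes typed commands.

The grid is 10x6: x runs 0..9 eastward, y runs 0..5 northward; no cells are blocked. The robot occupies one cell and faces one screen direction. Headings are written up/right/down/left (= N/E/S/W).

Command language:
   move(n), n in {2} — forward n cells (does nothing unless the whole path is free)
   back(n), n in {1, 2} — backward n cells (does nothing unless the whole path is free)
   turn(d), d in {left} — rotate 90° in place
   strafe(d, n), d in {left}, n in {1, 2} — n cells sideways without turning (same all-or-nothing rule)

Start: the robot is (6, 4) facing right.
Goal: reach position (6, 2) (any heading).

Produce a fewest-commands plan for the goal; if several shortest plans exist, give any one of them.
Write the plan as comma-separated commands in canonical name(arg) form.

t0: (6, 4) facing right
[1] after turn(left): (6, 4) facing up
[2] after back(2): (6, 2) facing up
no 1-step plan works, so 2 is optimal.

turn(left), back(2)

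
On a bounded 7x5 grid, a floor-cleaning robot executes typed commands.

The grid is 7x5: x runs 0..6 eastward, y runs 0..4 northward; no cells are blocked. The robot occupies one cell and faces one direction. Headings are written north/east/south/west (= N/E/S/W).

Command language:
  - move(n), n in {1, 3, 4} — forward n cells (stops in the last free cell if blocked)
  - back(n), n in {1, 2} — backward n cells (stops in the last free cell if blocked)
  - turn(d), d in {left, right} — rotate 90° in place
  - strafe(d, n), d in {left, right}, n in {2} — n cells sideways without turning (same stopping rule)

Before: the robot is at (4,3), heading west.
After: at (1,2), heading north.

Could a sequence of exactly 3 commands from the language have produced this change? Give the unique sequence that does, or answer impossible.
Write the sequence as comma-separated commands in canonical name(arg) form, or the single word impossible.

key: position moved to (1,2) AND the heading swung to N — translation plus rotation needed
begin: at (4,3), heading west
1. move(3) → at (1,3), heading west
2. turn(right) → at (1,3), heading north
3. back(1) → at (1,2), heading north
no rival 3-sequence matches.

move(3), turn(right), back(1)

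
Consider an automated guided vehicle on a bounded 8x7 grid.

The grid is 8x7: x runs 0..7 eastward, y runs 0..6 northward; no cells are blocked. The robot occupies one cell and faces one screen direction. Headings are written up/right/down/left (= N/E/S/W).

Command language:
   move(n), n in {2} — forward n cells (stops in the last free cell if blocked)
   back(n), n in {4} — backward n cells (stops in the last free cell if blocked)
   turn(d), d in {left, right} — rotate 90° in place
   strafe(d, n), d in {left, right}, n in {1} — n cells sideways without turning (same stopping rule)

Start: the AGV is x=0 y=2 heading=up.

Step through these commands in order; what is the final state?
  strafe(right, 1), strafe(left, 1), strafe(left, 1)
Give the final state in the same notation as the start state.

begin: x=0 y=2 heading=up
step 1 (strafe(right, 1)): x=1 y=2 heading=up
step 2 (strafe(left, 1)): x=0 y=2 heading=up
step 3 (strafe(left, 1)): x=0 y=2 heading=up

x=0 y=2 heading=up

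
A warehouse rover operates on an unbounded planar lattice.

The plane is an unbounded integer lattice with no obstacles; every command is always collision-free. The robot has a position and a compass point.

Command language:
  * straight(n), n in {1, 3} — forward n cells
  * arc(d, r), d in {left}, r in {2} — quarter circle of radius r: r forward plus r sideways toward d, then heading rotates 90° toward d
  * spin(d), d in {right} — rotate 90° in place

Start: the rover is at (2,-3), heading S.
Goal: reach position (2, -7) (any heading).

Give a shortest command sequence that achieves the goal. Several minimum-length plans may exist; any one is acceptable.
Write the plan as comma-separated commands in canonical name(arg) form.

initial: at (2,-3), heading S
step 1 (straight(1)): at (2,-4), heading S
step 2 (straight(3)): at (2,-7), heading S
nothing shorter than 2 reaches the goal.

straight(1), straight(3)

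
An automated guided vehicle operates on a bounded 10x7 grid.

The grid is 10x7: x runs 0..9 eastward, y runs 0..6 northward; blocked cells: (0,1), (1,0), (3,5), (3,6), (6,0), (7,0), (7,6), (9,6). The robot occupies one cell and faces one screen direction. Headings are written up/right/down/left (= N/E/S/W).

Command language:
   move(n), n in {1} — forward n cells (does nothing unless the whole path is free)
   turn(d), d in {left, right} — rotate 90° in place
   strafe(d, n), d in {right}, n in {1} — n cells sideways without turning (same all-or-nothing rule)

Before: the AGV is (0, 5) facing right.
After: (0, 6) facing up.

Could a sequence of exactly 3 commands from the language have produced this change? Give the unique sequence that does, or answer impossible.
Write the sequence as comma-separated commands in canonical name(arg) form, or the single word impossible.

key: the second move(1) would leave the grid, so it does nothing
start: (0, 5) facing right
step 1 (turn(left)): (0, 5) facing up
step 2 (move(1)): (0, 6) facing up
step 3 (move(1)): (0, 6) facing up
no other 3-command option fits: unique.

turn(left), move(1), move(1)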